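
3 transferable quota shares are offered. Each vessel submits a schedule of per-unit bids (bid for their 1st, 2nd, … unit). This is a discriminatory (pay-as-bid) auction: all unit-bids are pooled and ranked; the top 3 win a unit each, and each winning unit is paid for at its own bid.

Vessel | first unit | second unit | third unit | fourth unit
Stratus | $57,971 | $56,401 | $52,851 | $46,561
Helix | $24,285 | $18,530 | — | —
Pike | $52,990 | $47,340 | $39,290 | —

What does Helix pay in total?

Helix pays $0

All unit-bids, highest first — top 3: 57,971 (Stratus-1), 56,401 (Stratus-2), 52,990 (Pike-1)
Next rejected bid: $52,851 (not a price — pay-as-bid).
Helix wins no units.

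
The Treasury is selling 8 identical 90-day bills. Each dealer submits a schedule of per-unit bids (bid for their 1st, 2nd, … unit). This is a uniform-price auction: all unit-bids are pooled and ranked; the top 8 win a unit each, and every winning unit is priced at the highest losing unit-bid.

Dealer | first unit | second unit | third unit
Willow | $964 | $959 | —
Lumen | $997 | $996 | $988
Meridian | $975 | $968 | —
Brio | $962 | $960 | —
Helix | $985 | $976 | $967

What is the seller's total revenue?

Pooled unit-bids ranked (top 8): 997 (Lumen-1), 996 (Lumen-2), 988 (Lumen-3), 985 (Helix-1), 976 (Helix-2), 975 (Meridian-1), 968 (Meridian-2), 967 (Helix-3)
Highest rejected unit-bid = $964.
Allocation: Helix 3, Lumen 3, Meridian 2. Every unit priced at $964.
Revenue = 8 × 964 = $7,712.

Total revenue: $7,712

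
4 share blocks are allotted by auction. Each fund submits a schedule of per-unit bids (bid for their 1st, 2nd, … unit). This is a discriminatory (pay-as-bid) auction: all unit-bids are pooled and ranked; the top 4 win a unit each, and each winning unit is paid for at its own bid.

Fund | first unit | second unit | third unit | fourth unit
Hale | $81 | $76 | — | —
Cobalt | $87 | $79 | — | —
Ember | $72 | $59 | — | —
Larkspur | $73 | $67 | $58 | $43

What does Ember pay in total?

Ember pays $0

Merging the schedules and taking the best 4: 87 (Cobalt-1), 81 (Hale-1), 79 (Cobalt-2), 76 (Hale-2)
Next rejected bid: $73 (not a price — pay-as-bid).
Ember wins no units.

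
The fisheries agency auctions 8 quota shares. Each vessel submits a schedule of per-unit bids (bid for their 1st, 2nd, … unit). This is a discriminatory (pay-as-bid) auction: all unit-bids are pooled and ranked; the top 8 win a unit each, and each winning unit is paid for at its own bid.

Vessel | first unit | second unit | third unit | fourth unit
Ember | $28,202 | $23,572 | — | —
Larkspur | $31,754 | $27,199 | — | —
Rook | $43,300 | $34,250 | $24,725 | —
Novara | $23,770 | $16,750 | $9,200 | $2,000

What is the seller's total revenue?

Total revenue: $236,772

Pooled unit-bids ranked (top 8): 43,300 (Rook-1), 34,250 (Rook-2), 31,754 (Larkspur-1), 28,202 (Ember-1), 27,199 (Larkspur-2), 24,725 (Rook-3), 23,770 (Novara-1), 23,572 (Ember-2)
Next rejected bid: $16,750 (not a price — pay-as-bid).
Each winning unit pays its own bid.
Revenue = 43,300 + 34,250 + 31,754 + 28,202 + 27,199 + 24,725 + 23,770 + 23,572 = $236,772.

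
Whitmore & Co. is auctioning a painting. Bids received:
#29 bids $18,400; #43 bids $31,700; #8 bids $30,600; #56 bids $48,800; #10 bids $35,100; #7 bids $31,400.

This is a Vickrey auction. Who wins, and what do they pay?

#56 pays $35,100

Vickrey auction: the highest bidder wins and pays the second-highest bid.
Bids ranked: 48,800 (#56) > 35,100 (#10) > 31,700 (#43) > 31,400 (#7) > 30,600 (#8) > 18,400 (#29)
Second-price: #56 pays #10's bid of $35,100.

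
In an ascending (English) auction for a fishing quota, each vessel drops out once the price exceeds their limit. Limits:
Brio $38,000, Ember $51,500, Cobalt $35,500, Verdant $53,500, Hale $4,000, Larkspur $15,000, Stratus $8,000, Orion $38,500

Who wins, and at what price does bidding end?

Limits ranked: 53,500 (Verdant) > 51,500 (Ember) > 38,500 (Orion) > 38,000 (Brio) > 35,500 (Cobalt) > 15,000 (Larkspur) > …
Ember is the last rival to drop out, at $51,500; Verdant remains and wins at that price.

Verdant wins at $51,500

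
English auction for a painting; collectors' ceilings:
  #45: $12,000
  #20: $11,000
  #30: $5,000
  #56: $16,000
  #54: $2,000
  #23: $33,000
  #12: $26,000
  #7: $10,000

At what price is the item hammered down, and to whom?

Rule: the price rises until one bidder remains; the winner pays the price at which the last rival dropped out.
Sorting limits: 33,000 (#23) > 26,000 (#12) > 16,000 (#56) > 12,000 (#45) > 11,000 (#20) > 10,000 (#7) > …
Bidding ends when #12 exits at $26,000; #23 takes it.

#23 wins at $26,000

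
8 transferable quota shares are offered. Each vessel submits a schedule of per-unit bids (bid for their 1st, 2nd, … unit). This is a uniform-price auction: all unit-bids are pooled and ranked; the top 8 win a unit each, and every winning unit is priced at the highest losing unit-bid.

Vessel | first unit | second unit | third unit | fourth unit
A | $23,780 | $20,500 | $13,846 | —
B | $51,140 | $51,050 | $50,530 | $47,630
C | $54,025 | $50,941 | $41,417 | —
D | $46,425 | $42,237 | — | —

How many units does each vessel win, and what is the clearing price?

B 4, C 2, D 2; clearing price $41,417

Merging the schedules and taking the best 8: 54,025 (C-1), 51,140 (B-1), 51,050 (B-2), 50,941 (C-2), 50,530 (B-3), 47,630 (B-4), 46,425 (D-1), 42,237 (D-2)
The (k+1)-th unit-bid is $41,417.
Allocation: B 4, C 2, D 2.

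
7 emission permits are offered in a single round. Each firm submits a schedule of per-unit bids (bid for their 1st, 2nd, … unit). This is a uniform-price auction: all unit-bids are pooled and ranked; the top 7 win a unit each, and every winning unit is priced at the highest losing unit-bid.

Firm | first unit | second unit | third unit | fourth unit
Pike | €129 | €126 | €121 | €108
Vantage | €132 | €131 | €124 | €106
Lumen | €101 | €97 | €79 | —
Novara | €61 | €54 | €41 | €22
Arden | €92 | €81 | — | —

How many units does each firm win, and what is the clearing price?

Pike 4, Vantage 3; clearing price €106

Merging the schedules and taking the best 7: 132 (Vantage-1), 131 (Vantage-2), 129 (Pike-1), 126 (Pike-2), 124 (Vantage-3), 121 (Pike-3), 108 (Pike-4)
The (k+1)-th unit-bid is €106.
Allocation: Pike 4, Vantage 3.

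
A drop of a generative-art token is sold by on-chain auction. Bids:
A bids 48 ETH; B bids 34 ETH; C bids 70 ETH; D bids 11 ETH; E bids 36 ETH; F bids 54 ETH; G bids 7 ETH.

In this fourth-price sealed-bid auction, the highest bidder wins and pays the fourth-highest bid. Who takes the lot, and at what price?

Fourth-price sealed-bid auction: the highest bidder wins and pays the fourth-highest bid.
Bids in order: 70 (C) > 54 (F) > 48 (A) > 36 (E) > 34 (B) > 11 (D) > …
C wins; payment is bid #4 in the ranking = 36 ETH.

C pays 36 ETH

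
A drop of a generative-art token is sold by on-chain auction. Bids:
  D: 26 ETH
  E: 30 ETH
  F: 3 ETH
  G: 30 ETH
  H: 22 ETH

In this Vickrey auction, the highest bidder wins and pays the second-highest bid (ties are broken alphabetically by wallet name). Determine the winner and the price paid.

E pays 30 ETH

Rule: the highest bidder wins and pays the second-highest bid.
Bids in order: 30 (E) > 30 (G) > 26 (D) > 22 (H) > 3 (F)
Tie at 30 ETH → E wins by tie-break.
E wins with the highest bid; price is set by the runner-up at 30 ETH.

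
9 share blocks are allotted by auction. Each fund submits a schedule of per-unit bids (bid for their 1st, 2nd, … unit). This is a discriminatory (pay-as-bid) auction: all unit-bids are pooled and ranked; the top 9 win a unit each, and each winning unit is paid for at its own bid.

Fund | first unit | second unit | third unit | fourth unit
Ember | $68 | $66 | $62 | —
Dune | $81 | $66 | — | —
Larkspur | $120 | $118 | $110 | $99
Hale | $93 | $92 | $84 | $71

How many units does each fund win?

Pooled unit-bids ranked (top 9): 120 (Larkspur-1), 118 (Larkspur-2), 110 (Larkspur-3), 99 (Larkspur-4), 93 (Hale-1), 92 (Hale-2), 84 (Hale-3), 81 (Dune-1), 71 (Hale-4)
Next rejected bid: $68 (not a price — pay-as-bid).
Allocation: Dune 1, Hale 4, Larkspur 4.

Dune 1, Hale 4, Larkspur 4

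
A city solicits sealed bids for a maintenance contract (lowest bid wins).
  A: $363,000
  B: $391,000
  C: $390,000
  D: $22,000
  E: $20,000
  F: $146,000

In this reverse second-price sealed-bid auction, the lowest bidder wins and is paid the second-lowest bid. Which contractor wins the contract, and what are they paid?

E is paid $22,000

Reverse second-price sealed-bid auction: the lowest bidder wins and is paid the second-lowest bid.
Sorting bids: 20,000 (E) < 22,000 (D) < 146,000 (F) < 363,000 (A) < 390,000 (C) < 391,000 (B)
Second-price: E is paid D's bid of $22,000.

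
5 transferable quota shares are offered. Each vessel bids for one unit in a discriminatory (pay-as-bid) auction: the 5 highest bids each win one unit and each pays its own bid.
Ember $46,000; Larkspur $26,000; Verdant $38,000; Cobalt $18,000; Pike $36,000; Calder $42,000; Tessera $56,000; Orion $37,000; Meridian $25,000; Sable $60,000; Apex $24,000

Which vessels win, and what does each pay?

Sorting: 60,000 (Sable), 56,000 (Tessera), 46,000 (Ember), 42,000 (Calder), 38,000 (Verdant), 37,000 (Orion), 36,000 (Pike), …
Top 5: Sable, Tessera, Ember, Calder, Verdant.
Each winner pays its own bid: Sable $60,000, Tessera $56,000, Ember $46,000, Calder $42,000, Verdant $38,000.

Sable $60,000, Tessera $56,000, Ember $46,000, Calder $42,000, Verdant $38,000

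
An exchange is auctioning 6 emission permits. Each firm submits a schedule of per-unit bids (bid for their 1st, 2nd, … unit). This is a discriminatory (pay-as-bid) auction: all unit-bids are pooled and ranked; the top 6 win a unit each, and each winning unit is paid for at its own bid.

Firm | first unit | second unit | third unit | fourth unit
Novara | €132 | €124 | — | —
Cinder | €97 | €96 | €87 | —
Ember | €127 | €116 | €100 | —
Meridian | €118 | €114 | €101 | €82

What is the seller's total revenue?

Total revenue: €731

All unit-bids, highest first — top 6: 132 (Novara-1), 127 (Ember-1), 124 (Novara-2), 118 (Meridian-1), 116 (Ember-2), 114 (Meridian-2)
Next rejected bid: €101 (not a price — pay-as-bid).
Each winning unit pays its own bid.
Revenue = 132 + 127 + 124 + 118 + 116 + 114 = €731.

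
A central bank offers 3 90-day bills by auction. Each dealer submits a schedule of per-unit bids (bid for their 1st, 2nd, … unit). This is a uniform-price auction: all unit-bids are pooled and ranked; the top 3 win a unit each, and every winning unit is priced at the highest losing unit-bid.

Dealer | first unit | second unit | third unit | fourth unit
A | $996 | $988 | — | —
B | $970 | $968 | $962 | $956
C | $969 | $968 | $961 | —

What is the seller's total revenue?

Total revenue: $2,907

Pooled unit-bids ranked (top 3): 996 (A-1), 988 (A-2), 970 (B-1)
First bid not allocated: $969.
Allocation: A 2, B 1. Every unit priced at $969.
Revenue = 3 × 969 = $2,907.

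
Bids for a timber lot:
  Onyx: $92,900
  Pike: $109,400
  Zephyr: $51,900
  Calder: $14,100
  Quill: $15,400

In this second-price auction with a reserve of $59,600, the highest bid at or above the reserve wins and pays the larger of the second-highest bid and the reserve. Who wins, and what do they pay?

Pike pays $92,900

Rule: the highest bid at or above the reserve wins and pays the larger of the second-highest bid and the reserve.
Sorting bids: 109,400 (Pike) > 92,900 (Onyx) > 51,900 (Zephyr) > 15,400 (Quill) > 14,100 (Calder)
Highest eligible bid: Pike at $109,400.
max(second-highest $92,900, reserve $59,600) = $92,900; the reserve does not bind.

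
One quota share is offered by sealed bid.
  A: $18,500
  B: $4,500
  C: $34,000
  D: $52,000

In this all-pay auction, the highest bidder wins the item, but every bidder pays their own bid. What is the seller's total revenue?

Sorting bids: 52,000 (D) > 34,000 (C) > 18,500 (A) > 4,500 (B)
Every bidder forfeits their bid regardless of winning.
Revenue = 18,500 + 4,500 + 34,000 + 52,000 = $109,000.

Total revenue: $109,000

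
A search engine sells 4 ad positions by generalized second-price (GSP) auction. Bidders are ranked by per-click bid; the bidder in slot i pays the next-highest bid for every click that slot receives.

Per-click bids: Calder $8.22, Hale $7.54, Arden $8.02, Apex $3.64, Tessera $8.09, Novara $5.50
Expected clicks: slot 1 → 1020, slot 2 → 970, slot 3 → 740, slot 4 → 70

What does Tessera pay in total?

Tessera pays $7779.40

Ranked by bid: $8.22 (Calder) > $8.09 (Tessera) > $8.02 (Arden) > $7.54 (Hale) > $5.50 (Novara) > …
Tessera holds slot 2 → pays next bid $8.02 × 970 clicks = $7779.40.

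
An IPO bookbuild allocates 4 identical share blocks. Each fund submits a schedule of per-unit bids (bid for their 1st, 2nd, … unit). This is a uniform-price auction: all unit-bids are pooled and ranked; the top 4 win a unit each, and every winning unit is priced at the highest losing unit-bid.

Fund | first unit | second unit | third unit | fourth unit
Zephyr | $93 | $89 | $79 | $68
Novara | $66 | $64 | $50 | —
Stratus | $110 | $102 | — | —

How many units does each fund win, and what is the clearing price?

Stratus 2, Zephyr 2; clearing price $79

Merging the schedules and taking the best 4: 110 (Stratus-1), 102 (Stratus-2), 93 (Zephyr-1), 89 (Zephyr-2)
The (k+1)-th unit-bid is $79.
Allocation: Stratus 2, Zephyr 2.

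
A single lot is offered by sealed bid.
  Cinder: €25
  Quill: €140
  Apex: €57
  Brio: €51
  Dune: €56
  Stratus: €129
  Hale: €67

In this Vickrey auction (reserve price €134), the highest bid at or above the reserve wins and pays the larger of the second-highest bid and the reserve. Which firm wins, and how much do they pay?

Quill pays €134

Bids in order: 140 (Quill) > 129 (Stratus) > 67 (Hale) > 57 (Apex) > 56 (Dune) > 51 (Brio) > …
Quill has the top bid at or above the reserve (€140).
Second-highest bid €129 is below the reserve €134, so the reserve binds → payment €134.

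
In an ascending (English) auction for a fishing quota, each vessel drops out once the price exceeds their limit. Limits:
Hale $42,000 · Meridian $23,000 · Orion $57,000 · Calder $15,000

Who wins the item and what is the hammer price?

Orion wins at $42,000

Limits in order: 57,000 (Orion) > 42,000 (Hale) > 23,000 (Meridian) > 15,000 (Calder)
Bidding ends when Hale exits at $42,000; Orion takes it.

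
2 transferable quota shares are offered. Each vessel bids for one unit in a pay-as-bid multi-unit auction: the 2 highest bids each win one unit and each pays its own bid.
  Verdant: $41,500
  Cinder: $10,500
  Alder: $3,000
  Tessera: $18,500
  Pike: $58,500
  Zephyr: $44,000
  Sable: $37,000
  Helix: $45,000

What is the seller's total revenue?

Total revenue: $103,500

Bids ranked high→low: 58,500 (Pike), 45,000 (Helix), 44,000 (Zephyr), 41,500 (Verdant), …
Winners (2 units): Pike, Helix.
Total revenue = 58,500 + 45,000 = $103,500.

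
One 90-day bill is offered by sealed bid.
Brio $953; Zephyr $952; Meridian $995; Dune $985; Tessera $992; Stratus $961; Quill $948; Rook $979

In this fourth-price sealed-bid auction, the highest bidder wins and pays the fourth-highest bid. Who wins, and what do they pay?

Meridian pays $979

Bids in order: 995 (Meridian) > 992 (Tessera) > 985 (Dune) > 979 (Rook) > 961 (Stratus) > 953 (Brio) > …
Meridian is highest; pays the fourth-highest bid, $979.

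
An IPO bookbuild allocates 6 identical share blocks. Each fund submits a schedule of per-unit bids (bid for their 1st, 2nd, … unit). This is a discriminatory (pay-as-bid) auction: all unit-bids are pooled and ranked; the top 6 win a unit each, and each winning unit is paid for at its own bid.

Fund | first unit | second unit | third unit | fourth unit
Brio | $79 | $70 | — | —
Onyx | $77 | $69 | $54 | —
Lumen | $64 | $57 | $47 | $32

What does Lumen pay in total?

Lumen pays $121

Pooled unit-bids ranked (top 6): 79 (Brio-1), 77 (Onyx-1), 70 (Brio-2), 69 (Onyx-2), 64 (Lumen-1), 57 (Lumen-2)
Next rejected bid: $54 (not a price — pay-as-bid).
Lumen's winning unit-bids: 64 + 57 = $121.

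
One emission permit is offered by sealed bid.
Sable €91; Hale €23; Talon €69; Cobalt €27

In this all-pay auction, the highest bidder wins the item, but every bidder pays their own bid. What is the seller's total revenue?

Total revenue: €210

Bids ranked: 91 (Sable) > 69 (Talon) > 27 (Cobalt) > 23 (Hale)
Every bidder forfeits their bid regardless of winning.
Revenue = 91 + 23 + 69 + 27 = €210.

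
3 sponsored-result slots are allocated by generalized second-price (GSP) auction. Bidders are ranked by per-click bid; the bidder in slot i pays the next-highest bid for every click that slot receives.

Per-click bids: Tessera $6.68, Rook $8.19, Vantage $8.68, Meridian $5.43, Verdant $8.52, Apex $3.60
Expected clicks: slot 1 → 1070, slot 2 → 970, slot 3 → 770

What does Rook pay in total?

Per-click bids in order: $8.68 (Vantage) > $8.52 (Verdant) > $8.19 (Rook) > $6.68 (Tessera) > …
Rook holds slot 3 → pays next bid $6.68 × 770 clicks = $5143.60.

Rook pays $5143.60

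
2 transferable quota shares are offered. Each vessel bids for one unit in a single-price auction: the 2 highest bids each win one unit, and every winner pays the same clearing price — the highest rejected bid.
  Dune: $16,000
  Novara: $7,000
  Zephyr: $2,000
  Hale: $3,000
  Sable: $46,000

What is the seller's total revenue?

Bids ranked high→low: 46,000 (Sable), 16,000 (Dune), 7,000 (Novara), 3,000 (Hale), …
Winners (2 units): Sable, Dune.
Clearing price = highest rejected bid = $7,000.
Total revenue = 2 × $7,000 = $14,000.

Total revenue: $14,000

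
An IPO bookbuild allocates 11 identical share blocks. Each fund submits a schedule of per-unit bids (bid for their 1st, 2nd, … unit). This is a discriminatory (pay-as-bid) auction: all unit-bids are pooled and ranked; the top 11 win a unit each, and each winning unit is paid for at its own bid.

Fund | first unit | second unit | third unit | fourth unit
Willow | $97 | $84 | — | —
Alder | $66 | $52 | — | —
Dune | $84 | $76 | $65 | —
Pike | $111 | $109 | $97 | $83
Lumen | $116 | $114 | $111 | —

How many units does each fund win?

Dune 2, Lumen 3, Pike 4, Willow 2

All unit-bids, highest first — top 11: 116 (Lumen-1), 114 (Lumen-2), 111 (Pike-1), 111 (Lumen-3), 109 (Pike-2), 97 (Willow-1), 97 (Pike-3), 84 (Willow-2), 84 (Dune-1), 83 (Pike-4), 76 (Dune-2)
Next rejected bid: $66 (not a price — pay-as-bid).
Allocation: Dune 2, Lumen 3, Pike 4, Willow 2.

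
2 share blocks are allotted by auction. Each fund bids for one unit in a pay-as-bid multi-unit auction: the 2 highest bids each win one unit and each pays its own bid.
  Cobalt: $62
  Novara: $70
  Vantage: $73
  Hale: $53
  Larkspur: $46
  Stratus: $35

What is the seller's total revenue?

Total revenue: $143

Ordering the bids: 73 (Vantage), 70 (Novara), 62 (Cobalt), 53 (Hale), …
Winners (2 units): Vantage, Novara.
Total revenue = 73 + 70 = $143.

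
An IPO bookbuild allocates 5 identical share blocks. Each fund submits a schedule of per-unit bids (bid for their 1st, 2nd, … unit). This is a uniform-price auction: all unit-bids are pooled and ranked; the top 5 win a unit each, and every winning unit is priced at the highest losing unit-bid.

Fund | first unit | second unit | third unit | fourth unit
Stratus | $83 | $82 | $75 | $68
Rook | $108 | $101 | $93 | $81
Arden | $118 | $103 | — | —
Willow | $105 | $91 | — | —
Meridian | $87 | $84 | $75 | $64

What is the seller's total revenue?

Total revenue: $465

Pooled unit-bids ranked (top 5): 118 (Arden-1), 108 (Rook-1), 105 (Willow-1), 103 (Arden-2), 101 (Rook-2)
The (k+1)-th unit-bid is $93.
Allocation: Arden 2, Rook 2, Willow 1. Every unit priced at $93.
Revenue = 5 × 93 = $465.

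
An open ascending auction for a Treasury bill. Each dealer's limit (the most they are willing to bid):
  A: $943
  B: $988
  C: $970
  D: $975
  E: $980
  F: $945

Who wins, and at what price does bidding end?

Limits ranked: 988 (B) > 980 (E) > 975 (D) > 970 (C) > 945 (F) > 943 (A)
Once the price passes $980, only B is left; the hammer falls at E's limit of $980.

B wins at $980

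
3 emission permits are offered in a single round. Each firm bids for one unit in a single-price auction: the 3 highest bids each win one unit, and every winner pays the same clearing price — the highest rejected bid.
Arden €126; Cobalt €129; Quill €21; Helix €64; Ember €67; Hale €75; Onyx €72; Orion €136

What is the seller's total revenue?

Sorting: 136 (Orion), 129 (Cobalt), 126 (Arden), 75 (Hale), 72 (Onyx), …
Top 3: Orion, Cobalt, Arden.
Clearing price = highest rejected bid = €75.
Total revenue = 3 × €75 = €225.

Total revenue: €225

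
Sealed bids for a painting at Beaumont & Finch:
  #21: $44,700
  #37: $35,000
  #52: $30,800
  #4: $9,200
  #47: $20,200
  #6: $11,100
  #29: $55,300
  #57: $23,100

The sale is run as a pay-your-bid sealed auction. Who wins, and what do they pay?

#29 pays $55,300

Rule: the highest bidder wins and pays their own bid.
Sorting bids: 55,300 (#29) > 44,700 (#21) > 35,000 (#37) > 30,800 (#52) > 23,100 (#57) > 20,200 (#47) > …
#29 has the highest bid and pays exactly that: $55,300.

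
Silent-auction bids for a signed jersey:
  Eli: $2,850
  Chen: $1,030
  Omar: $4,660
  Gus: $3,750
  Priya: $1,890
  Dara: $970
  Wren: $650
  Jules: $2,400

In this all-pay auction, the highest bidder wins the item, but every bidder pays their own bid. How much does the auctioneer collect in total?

Bids ranked: 4,660 (Omar) > 3,750 (Gus) > 2,850 (Eli) > 2,400 (Jules) > 1,890 (Priya) > 1,030 (Chen) > …
Every bidder forfeits their bid regardless of winning.
Revenue = 2,850 + 1,030 + 4,660 + 3,750 + 1,890 + 970 + 650 + 2,400 = $18,200.

Total revenue: $18,200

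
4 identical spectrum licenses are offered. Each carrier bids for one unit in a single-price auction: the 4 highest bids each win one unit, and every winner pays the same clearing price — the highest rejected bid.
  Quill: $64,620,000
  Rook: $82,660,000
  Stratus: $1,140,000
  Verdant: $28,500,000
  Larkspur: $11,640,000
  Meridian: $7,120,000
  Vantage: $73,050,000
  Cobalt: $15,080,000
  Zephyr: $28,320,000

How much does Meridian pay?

Sorting: 82,660,000 (Rook), 73,050,000 (Vantage), 64,620,000 (Quill), 28,500,000 (Verdant), 28,320,000 (Zephyr), 15,080,000 (Cobalt), …
Winners (4 units): Rook, Vantage, Quill, Verdant.
Clearing price = highest rejected bid = $28,320,000.
Meridian does not win → pays $0.

Meridian pays $0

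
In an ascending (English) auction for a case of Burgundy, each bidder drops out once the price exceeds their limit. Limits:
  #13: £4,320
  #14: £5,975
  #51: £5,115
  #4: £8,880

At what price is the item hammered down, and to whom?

#4 wins at £5,975

Sorting limits: 8,880 (#4) > 5,975 (#14) > 5,115 (#51) > 4,320 (#13)
#14 is the last rival to drop out, at £5,975; #4 remains and wins at that price.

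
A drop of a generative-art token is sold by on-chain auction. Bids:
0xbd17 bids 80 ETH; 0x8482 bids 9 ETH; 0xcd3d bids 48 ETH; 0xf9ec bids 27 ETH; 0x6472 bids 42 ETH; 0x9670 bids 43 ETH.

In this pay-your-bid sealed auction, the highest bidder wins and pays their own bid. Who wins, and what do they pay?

0xbd17 pays 80 ETH

Pay-your-bid sealed auction: the highest bidder wins and pays their own bid.
Bids ranked: 80 (0xbd17) > 48 (0xcd3d) > 43 (0x9670) > 42 (0x6472) > 27 (0xf9ec) > 9 (0x8482)
0xbd17 is highest → pays own bid, 80 ETH.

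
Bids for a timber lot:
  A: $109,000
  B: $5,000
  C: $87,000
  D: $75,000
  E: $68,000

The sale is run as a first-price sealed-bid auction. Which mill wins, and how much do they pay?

Bids in order: 109,000 (A) > 87,000 (C) > 75,000 (D) > 68,000 (E) > 5,000 (B)
First-price: A pays what they bid, $109,000.

A pays $109,000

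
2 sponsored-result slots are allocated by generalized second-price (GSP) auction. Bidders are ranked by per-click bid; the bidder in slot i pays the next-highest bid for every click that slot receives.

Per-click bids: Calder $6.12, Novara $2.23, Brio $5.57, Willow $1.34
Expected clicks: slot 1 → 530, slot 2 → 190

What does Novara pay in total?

Novara pays $0.00

Sorting advertisers: $6.12 (Calder) > $5.57 (Brio) > $2.23 (Novara) > …
Novara ranks below slot 2 → no slot, pays nothing.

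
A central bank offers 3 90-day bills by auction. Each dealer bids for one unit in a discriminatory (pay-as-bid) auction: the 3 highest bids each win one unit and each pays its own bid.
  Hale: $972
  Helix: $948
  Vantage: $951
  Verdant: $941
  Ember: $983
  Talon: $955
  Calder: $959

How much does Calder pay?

Calder pays $959

Bids ranked high→low: 983 (Ember), 972 (Hale), 959 (Calder), 955 (Talon), 951 (Vantage), …
Top 3: Ember, Hale, Calder.
Calder wins → own bid $959.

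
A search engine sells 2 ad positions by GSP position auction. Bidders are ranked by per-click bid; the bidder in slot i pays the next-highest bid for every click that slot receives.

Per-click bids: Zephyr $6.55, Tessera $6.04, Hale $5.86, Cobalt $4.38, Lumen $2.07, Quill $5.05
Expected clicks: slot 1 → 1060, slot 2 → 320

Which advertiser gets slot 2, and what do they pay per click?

Tessera; $5.86 per click

Ranked by bid: $6.55 (Zephyr) > $6.04 (Tessera) > $5.86 (Hale) > …
Slot 2 goes to the second-ranked bidder, Tessera, who pays the next bid down: $5.86/click.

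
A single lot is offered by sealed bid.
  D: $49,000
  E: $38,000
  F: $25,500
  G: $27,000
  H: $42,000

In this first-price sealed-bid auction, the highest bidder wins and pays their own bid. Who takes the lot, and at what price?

First-price sealed-bid auction: the highest bidder wins and pays their own bid.
Bids in order: 49,000 (D) > 42,000 (H) > 38,000 (E) > 27,000 (G) > 25,500 (F)
First-price: D pays what they bid, $49,000.

D pays $49,000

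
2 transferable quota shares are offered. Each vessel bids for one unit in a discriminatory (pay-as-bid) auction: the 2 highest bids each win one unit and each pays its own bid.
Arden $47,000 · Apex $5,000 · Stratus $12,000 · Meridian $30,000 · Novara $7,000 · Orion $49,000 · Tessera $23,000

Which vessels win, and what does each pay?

Orion $49,000, Arden $47,000

Bids ranked high→low: 49,000 (Orion), 47,000 (Arden), 30,000 (Meridian), 23,000 (Tessera), …
Top 2: Orion, Arden.
Each winner pays its own bid: Orion $49,000, Arden $47,000.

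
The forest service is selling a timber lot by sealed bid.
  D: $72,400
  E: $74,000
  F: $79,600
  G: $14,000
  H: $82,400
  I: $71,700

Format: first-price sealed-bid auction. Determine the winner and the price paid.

First-price sealed-bid auction: the highest bidder wins and pays their own bid.
Sorting bids: 82,400 (H) > 79,600 (F) > 74,000 (E) > 72,400 (D) > 71,700 (I) > 14,000 (G)
H has the highest bid and pays exactly that: $82,400.

H pays $82,400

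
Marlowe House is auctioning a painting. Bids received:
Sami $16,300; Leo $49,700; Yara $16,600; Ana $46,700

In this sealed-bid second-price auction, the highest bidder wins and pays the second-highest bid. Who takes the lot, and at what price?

Leo pays $46,700

Bids ranked: 49,700 (Leo) > 46,700 (Ana) > 16,600 (Yara) > 16,300 (Sami)
Second-price: Leo pays Ana's bid of $46,700.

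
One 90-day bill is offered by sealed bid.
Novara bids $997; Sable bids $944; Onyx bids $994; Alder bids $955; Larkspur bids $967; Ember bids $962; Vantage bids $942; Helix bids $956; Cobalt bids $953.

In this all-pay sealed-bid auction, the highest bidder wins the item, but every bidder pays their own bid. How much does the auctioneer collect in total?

Bids ranked: 997 (Novara) > 994 (Onyx) > 967 (Larkspur) > 962 (Ember) > 956 (Helix) > 955 (Alder) > …
Novara wins with the top bid; all bids are sunk regardless.
Every bidder forfeits their bid regardless of winning.
Revenue = 997 + 944 + 994 + 955 + 967 + 962 + 942 + 956 + 953 = $8,670.

Total revenue: $8,670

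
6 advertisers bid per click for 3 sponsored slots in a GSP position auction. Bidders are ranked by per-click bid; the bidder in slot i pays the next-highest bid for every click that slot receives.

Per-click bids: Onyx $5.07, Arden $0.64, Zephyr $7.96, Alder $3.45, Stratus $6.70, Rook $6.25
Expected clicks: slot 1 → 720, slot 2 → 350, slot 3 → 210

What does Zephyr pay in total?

Zephyr pays $4824.00

Ranked by bid: $7.96 (Zephyr) > $6.70 (Stratus) > $6.25 (Rook) > $5.07 (Onyx) > …
Zephyr holds slot 1 → pays next bid $6.70 × 720 clicks = $4824.00.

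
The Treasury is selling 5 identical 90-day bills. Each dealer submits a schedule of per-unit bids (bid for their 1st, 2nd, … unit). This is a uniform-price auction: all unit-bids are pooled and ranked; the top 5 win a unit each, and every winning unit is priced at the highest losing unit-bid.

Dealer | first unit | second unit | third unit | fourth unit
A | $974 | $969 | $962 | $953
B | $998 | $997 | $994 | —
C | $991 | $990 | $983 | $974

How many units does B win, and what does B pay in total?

Merging the schedules and taking the best 5: 998 (B-1), 997 (B-2), 994 (B-3), 991 (C-1), 990 (C-2)
Highest rejected unit-bid = $983.
B wins 3 unit(s) at $983 each.

B: 3 units, pays $2,949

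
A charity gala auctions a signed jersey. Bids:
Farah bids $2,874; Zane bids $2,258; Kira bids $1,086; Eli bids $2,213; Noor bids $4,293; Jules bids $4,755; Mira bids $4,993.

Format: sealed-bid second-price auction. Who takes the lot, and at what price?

Sealed-bid second-price auction: the highest bidder wins and pays the second-highest bid.
Bids ranked: 4,993 (Mira) > 4,755 (Jules) > 4,293 (Noor) > 2,874 (Farah) > 2,258 (Zane) > 2,213 (Eli) > …
Mira is highest; pays the second-highest bid, $4,755.

Mira pays $4,755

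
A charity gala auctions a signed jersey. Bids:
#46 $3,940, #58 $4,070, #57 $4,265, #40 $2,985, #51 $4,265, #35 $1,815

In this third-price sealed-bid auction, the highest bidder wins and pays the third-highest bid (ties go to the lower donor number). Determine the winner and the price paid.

Sorting bids: 4,265 (#51) > 4,265 (#57) > 4,070 (#58) > 3,940 (#46) > 2,985 (#40) > 1,815 (#35)
Tie at $4,265 → #51 wins by tie-break.
#51 is highest; pays the third-highest bid, $4,070.

#51 pays $4,070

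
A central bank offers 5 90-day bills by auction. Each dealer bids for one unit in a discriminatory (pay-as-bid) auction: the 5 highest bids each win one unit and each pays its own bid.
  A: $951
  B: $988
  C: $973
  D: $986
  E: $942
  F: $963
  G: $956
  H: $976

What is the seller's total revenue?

Total revenue: $4,886

Ordering the bids: 988 (B), 986 (D), 976 (H), 973 (C), 963 (F), 956 (G), 951 (A), …
The 5 highest are B, D, H, C, F.
Total revenue = 988 + 986 + 976 + 973 + 963 = $4,886.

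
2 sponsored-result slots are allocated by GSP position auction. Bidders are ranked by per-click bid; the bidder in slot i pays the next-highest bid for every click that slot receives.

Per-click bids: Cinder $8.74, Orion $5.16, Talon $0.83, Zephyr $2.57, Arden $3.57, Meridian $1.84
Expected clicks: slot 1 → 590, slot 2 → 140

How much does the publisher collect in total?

Total revenue: $3544.20

Per-click bids in order: $8.74 (Cinder) > $5.16 (Orion) > $3.57 (Arden) > …
Slot 1: Cinder pays $5.16 × 590 = $3044.40
Slot 2: Orion pays $3.57 × 140 = $499.80
Total = $3544.20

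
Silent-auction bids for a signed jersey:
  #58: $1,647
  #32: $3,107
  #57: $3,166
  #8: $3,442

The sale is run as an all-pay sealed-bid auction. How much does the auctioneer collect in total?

All-pay sealed-bid auction: the highest bidder wins the item, but every bidder pays their own bid.
Sorting bids: 3,442 (#8) > 3,166 (#57) > 3,107 (#32) > 1,647 (#58)
Every bidder forfeits their bid regardless of winning.
Revenue = 1,647 + 3,107 + 3,166 + 3,442 = $11,362.

Total revenue: $11,362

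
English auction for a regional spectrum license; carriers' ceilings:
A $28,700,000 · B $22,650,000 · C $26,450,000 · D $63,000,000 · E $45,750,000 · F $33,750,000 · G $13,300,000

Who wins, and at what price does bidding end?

D wins at $45,750,000

Limits in order: 63,000,000 (D) > 45,750,000 (E) > 33,750,000 (F) > 28,700,000 (A) > 26,450,000 (C) > 22,650,000 (B) > …
Once the price passes $45,750,000, only D is left; the hammer falls at E's limit of $45,750,000.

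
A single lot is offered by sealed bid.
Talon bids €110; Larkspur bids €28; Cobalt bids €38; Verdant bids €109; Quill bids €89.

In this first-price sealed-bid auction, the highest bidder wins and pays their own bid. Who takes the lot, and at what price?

Bids ranked: 110 (Talon) > 109 (Verdant) > 89 (Quill) > 38 (Cobalt) > 28 (Larkspur)
Talon is highest → pays own bid, €110.

Talon pays €110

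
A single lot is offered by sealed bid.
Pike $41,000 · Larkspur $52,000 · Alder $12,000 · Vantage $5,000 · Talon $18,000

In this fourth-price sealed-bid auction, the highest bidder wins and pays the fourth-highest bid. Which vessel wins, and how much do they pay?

Sorting bids: 52,000 (Larkspur) > 41,000 (Pike) > 18,000 (Talon) > 12,000 (Alder) > 5,000 (Vantage)
Larkspur is highest; pays the fourth-highest bid, $12,000.

Larkspur pays $12,000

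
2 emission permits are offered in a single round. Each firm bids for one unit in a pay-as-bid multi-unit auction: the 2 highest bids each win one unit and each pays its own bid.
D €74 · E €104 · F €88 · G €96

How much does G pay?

Sorting: 104 (E), 96 (G), 88 (F), 74 (D)
Winners (2 units): E, G.
G wins → own bid €96.

G pays €96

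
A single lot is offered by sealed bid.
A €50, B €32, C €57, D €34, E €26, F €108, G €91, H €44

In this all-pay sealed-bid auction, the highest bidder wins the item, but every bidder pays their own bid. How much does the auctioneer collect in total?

Total revenue: €442

Sorting bids: 108 (F) > 91 (G) > 57 (C) > 50 (A) > 44 (H) > 34 (D) > …
F wins with the top bid; all bids are sunk regardless.
Every bidder forfeits their bid regardless of winning.
Revenue = 50 + 32 + 57 + 34 + 26 + 108 + 91 + 44 = €442.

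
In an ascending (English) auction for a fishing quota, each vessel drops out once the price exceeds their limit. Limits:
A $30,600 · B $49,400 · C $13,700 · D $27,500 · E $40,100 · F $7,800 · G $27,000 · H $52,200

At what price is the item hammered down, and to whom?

H wins at $49,400

Rule: the price rises until one bidder remains; the winner pays the price at which the last rival dropped out.
Limits in order: 52,200 (H) > 49,400 (B) > 40,100 (E) > 30,600 (A) > 27,500 (D) > 27,000 (G) > …
B is the last rival to drop out, at $49,400; H remains and wins at that price.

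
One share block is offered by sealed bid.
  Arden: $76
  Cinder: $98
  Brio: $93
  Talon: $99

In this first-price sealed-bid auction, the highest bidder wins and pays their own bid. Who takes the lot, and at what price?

Talon pays $99

Bids ranked: 99 (Talon) > 98 (Cinder) > 93 (Brio) > 76 (Arden)
Talon has the highest bid and pays exactly that: $99.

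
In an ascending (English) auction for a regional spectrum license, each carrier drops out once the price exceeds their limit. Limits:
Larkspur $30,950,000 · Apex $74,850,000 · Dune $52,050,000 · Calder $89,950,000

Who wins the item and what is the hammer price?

Limits ranked: 89,950,000 (Calder) > 74,850,000 (Apex) > 52,050,000 (Dune) > 30,950,000 (Larkspur)
Apex is the last rival to drop out, at $74,850,000; Calder remains and wins at that price.

Calder wins at $74,850,000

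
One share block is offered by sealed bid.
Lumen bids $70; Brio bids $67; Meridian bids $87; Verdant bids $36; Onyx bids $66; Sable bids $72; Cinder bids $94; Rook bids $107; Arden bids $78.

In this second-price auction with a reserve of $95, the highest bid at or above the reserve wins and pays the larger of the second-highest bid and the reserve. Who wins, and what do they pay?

Rook pays $95

Bids in order: 107 (Rook) > 94 (Cinder) > 87 (Meridian) > 78 (Arden) > 72 (Sable) > 70 (Lumen) > …
Rook has the top bid at or above the reserve ($107).
max(second-highest $94, reserve $95) = $95.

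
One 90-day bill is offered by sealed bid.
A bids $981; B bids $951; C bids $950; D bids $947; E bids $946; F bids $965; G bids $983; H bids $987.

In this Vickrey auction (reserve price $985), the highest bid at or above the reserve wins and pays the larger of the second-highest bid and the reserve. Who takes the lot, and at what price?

Rule: the highest bid at or above the reserve wins and pays the larger of the second-highest bid and the reserve.
Bids in order: 987 (H) > 983 (G) > 981 (A) > 965 (F) > 951 (B) > 950 (C) > …
H has the top bid at or above the reserve ($987).
max(second-highest $983, reserve $985) = $985.

H pays $985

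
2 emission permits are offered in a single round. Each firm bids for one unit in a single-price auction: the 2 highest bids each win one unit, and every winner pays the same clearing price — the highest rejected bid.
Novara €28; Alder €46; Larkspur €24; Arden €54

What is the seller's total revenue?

Total revenue: €56

Sorting: 54 (Arden), 46 (Alder), 28 (Novara), 24 (Larkspur)
The 2 highest are Arden, Alder.
First losing bid is Novara's €28, which sets the uniform price.
Total revenue = 2 × €28 = €56.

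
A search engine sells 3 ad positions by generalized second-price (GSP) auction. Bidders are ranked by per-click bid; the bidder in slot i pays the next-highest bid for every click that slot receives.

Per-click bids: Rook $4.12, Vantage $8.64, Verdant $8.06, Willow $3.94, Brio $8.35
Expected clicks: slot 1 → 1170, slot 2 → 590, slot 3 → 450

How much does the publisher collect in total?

Sorting advertisers: $8.64 (Vantage) > $8.35 (Brio) > $8.06 (Verdant) > $4.12 (Rook) > …
Slot 1: Vantage pays $8.35 × 1170 = $9769.50
Slot 2: Brio pays $8.06 × 590 = $4755.40
Slot 3: Verdant pays $4.12 × 450 = $1854.00
Total = $16378.90

Total revenue: $16378.90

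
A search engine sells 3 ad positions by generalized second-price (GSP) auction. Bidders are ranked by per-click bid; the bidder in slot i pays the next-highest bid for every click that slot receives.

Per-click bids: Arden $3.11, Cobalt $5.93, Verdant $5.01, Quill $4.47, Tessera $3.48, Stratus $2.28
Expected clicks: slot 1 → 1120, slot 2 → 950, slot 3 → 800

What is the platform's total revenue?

Per-click bids in order: $5.93 (Cobalt) > $5.01 (Verdant) > $4.47 (Quill) > $3.48 (Tessera) > …
Slot 1: Cobalt pays $5.01 × 1120 = $5611.20
Slot 2: Verdant pays $4.47 × 950 = $4246.50
Slot 3: Quill pays $3.48 × 800 = $2784.00
Total = $12641.70

Total revenue: $12641.70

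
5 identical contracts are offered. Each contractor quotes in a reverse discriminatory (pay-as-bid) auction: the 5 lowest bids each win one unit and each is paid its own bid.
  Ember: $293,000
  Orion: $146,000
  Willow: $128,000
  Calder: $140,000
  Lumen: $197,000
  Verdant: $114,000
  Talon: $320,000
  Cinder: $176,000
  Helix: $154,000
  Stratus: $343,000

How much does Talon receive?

Bids ranked low→high: 114,000 (Verdant), 128,000 (Willow), 140,000 (Calder), 146,000 (Orion), 154,000 (Helix), 176,000 (Cinder), 197,000 (Lumen), …
The 5 lowest are Verdant, Willow, Calder, Orion, Helix.
Talon does not win → $0.

Talon is paid $0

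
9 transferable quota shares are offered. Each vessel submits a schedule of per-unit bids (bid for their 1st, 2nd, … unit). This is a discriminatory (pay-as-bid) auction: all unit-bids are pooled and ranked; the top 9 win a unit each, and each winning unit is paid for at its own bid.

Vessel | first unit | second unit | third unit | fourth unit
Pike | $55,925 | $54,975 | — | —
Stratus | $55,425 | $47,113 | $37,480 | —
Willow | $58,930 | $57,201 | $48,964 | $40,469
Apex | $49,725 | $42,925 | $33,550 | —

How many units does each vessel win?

Merging the schedules and taking the best 9: 58,930 (Willow-1), 57,201 (Willow-2), 55,925 (Pike-1), 55,425 (Stratus-1), 54,975 (Pike-2), 49,725 (Apex-1), 48,964 (Willow-3), 47,113 (Stratus-2), 42,925 (Apex-2)
Next rejected bid: $40,469 (not a price — pay-as-bid).
Allocation: Apex 2, Pike 2, Stratus 2, Willow 3.

Apex 2, Pike 2, Stratus 2, Willow 3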